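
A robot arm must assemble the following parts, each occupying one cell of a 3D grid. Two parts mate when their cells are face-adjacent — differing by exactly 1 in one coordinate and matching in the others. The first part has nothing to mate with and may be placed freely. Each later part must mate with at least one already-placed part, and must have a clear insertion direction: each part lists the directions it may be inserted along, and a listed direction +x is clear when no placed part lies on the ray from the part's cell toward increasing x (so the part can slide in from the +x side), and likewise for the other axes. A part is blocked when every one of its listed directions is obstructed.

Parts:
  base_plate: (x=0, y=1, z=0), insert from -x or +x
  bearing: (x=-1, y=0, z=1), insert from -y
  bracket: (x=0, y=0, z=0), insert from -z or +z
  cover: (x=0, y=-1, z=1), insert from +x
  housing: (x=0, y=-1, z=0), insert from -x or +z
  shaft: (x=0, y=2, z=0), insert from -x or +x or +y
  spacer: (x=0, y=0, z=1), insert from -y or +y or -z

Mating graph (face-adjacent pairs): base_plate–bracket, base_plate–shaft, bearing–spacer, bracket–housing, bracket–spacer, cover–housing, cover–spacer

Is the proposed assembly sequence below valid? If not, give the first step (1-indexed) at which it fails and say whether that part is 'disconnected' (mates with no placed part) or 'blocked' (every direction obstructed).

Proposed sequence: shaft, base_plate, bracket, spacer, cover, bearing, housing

Valid

1. shaft@(0, 2, 0) [-x clear] — {shaft}
2. base_plate@(0, 1, 0) [-x clear] — {base_plate, shaft}
3. bracket@(0, 0, 0) [-z clear] — {base_plate, bracket, shaft}
4. spacer@(0, 0, 1) [-y clear] — {base_plate, bracket, shaft, spacer}
5. cover@(0, -1, 1) [+x clear] — {base_plate, bracket, cover, shaft, spacer}
6. bearing@(-1, 0, 1) [-y clear] — {base_plate, bearing, bracket, cover, shaft, spacer}
7. housing@(0, -1, 0) [-x clear] — {base_plate, bearing, bracket, cover, housing, shaft, spacer}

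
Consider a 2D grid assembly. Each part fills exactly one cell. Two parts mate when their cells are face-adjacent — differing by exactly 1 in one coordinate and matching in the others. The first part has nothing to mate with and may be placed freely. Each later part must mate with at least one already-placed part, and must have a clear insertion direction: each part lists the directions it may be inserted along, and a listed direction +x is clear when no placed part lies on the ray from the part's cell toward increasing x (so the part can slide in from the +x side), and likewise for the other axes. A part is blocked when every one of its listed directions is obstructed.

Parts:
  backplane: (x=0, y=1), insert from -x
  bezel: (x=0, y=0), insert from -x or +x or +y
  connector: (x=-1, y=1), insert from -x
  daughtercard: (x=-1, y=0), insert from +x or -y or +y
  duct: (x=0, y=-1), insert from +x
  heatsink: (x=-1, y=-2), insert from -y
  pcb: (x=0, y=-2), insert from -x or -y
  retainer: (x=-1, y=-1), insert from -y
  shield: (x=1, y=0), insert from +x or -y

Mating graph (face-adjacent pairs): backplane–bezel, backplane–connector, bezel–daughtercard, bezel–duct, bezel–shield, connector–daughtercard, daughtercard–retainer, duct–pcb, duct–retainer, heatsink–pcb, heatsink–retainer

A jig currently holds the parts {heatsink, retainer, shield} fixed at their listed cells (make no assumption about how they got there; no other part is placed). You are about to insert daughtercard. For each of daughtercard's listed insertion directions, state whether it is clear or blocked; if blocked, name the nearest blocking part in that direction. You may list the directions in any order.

+x: nearest on ray is shield@(1, 0) ⇒ blocked
-y: nearest on ray is retainer@(-1, -1) ⇒ blocked
+y: ray from daughtercard(-1, 0) has no placed part ⇒ clear

+x: blocked by shield; +y: clear; -y: blocked by retainer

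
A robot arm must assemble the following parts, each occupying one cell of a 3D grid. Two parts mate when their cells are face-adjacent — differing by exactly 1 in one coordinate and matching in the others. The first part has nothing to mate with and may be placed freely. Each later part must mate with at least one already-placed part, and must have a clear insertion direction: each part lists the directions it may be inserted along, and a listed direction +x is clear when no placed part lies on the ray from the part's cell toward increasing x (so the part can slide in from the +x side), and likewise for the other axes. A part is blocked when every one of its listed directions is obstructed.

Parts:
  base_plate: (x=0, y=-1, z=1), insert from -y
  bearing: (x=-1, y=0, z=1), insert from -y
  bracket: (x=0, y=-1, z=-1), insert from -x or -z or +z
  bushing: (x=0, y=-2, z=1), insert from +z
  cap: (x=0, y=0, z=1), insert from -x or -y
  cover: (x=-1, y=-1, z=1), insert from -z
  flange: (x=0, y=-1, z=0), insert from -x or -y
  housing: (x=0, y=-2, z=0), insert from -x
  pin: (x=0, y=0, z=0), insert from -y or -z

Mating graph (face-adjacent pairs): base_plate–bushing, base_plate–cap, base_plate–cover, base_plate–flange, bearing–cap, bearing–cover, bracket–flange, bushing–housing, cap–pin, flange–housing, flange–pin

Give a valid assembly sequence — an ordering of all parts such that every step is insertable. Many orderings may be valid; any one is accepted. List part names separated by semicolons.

bracket; flange; base_plate; housing; cap; bearing; cover; pin; bushing

1. bracket@(0, -1, -1) [-x clear] — {bracket}
2. flange@(0, -1, 0) [-x clear] — {bracket, flange}
3. base_plate@(0, -1, 1) [-y clear] — {base_plate, bracket, flange}
4. housing@(0, -2, 0) [-x clear] — {base_plate, bracket, flange, housing}
5. cap@(0, 0, 1) [-x clear] — {base_plate, bracket, cap, flange, housing}
6. bearing@(-1, 0, 1) [-y clear] — {base_plate, bearing, bracket, cap, flange, housing}
7. cover@(-1, -1, 1) [-z clear] — {base_plate, bearing, bracket, cap, cover, flange, housing}
8. pin@(0, 0, 0) [-z clear] — {base_plate, bearing, bracket, cap, cover, flange, housing, pin}
9. bushing@(0, -2, 1) [+z clear] — {base_plate, bearing, bracket, bushing, cap, cover, flange, housing, pin}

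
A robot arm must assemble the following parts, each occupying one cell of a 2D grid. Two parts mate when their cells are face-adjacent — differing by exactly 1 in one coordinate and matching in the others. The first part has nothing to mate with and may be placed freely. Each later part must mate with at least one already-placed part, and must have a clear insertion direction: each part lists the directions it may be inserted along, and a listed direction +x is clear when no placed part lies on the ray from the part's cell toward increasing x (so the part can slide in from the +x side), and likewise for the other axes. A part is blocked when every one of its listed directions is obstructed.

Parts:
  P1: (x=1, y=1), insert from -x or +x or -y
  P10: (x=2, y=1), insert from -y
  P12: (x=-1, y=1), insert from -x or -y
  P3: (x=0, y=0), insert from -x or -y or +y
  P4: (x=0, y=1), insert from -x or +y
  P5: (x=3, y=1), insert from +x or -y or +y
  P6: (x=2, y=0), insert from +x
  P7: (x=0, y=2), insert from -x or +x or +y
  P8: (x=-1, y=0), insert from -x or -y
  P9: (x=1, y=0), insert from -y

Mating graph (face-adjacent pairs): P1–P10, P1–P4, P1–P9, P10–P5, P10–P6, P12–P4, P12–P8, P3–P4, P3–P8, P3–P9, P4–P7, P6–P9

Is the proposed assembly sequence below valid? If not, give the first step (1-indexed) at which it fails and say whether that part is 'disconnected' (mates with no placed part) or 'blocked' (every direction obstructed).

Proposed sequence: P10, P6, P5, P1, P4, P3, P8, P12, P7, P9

1. P10@(2, 1) [-y clear] — {P10}
2. P6@(2, 0) [+x clear] — {P10, P6}
3. P5@(3, 1) [+x clear] — {P10, P5, P6}
4. P1@(1, 1) [-x clear] — {P1, P10, P5, P6}
5. P4@(0, 1) [-x clear] — {P1, P10, P4, P5, P6}
6. P3@(0, 0) [-x clear] — {P1, P10, P3, P4, P5, P6}
7. P8@(-1, 0) [-x clear] — {P1, P10, P3, P4, P5, P6, P8}
8. P12@(-1, 1) [-x clear] — {P1, P10, P12, P3, P4, P5, P6, P8}
9. P7@(0, 2) [-x clear] — {P1, P10, P12, P3, P4, P5, P6, P7, P8}
10. P9@(1, 0) [-y clear] — {P1, P10, P12, P3, P4, P5, P6, P7, P8, P9}

Valid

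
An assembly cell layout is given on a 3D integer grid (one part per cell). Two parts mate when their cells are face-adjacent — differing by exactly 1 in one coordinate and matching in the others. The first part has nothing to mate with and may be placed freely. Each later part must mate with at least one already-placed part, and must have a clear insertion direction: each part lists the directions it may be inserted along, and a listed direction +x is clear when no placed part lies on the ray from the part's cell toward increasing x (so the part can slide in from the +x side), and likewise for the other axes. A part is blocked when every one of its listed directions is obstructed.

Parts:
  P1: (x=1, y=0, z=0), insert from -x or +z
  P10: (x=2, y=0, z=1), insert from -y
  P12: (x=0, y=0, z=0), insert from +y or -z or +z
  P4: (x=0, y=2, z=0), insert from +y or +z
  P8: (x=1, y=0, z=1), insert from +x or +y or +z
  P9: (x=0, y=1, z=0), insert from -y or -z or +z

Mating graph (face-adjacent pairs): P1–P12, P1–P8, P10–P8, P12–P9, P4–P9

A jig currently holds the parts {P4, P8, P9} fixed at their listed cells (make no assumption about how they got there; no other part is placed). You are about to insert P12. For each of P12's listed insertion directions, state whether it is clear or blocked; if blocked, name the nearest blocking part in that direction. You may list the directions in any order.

+y: blocked by P9; +z: clear; -z: clear

+y: nearest on ray is P9@(0, 1, 0) ⇒ blocked
-z: ray from P12(0, 0, 0) has no placed part ⇒ clear
+z: ray from P12(0, 0, 0) has no placed part ⇒ clear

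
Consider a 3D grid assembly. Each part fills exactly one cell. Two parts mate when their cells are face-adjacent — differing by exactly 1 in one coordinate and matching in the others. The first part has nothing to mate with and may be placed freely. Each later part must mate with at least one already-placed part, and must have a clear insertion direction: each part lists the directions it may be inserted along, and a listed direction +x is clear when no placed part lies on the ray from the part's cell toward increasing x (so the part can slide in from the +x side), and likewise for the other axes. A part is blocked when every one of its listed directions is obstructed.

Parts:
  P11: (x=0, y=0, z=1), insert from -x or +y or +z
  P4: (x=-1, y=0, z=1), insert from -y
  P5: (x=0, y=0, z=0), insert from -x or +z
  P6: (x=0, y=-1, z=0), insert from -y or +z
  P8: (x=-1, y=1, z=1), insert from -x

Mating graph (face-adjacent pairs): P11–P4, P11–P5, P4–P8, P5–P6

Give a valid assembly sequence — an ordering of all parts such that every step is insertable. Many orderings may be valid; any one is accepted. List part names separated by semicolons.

P5; P6; P11; P4; P8

1. P5@(0, 0, 0) [-x clear] — {P5}
2. P6@(0, -1, 0) [-y clear] — {P5, P6}
3. P11@(0, 0, 1) [-x clear] — {P11, P5, P6}
4. P4@(-1, 0, 1) [-y clear] — {P11, P4, P5, P6}
5. P8@(-1, 1, 1) [-x clear] — {P11, P4, P5, P6, P8}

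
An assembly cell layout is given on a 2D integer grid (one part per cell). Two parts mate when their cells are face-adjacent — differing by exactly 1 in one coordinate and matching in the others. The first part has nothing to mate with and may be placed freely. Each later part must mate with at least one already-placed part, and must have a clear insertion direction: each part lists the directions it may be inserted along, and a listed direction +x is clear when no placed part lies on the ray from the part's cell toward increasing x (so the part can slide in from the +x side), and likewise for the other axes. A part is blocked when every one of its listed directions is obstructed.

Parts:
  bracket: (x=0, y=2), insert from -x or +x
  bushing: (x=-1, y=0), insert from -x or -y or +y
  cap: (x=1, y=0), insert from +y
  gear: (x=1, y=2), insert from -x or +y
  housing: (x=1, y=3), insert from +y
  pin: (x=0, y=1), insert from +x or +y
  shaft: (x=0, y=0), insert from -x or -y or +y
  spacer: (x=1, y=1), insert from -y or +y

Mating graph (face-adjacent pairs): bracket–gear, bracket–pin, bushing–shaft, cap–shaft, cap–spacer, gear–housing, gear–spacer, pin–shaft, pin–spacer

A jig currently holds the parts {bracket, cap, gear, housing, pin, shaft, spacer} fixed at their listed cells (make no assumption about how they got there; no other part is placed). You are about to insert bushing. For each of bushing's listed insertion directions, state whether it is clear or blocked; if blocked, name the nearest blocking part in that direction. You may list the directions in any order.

-x: ray from bushing(-1, 0) has no placed part ⇒ clear
-y: ray from bushing(-1, 0) has no placed part ⇒ clear
+y: ray from bushing(-1, 0) has no placed part ⇒ clear

+y: clear; -x: clear; -y: clear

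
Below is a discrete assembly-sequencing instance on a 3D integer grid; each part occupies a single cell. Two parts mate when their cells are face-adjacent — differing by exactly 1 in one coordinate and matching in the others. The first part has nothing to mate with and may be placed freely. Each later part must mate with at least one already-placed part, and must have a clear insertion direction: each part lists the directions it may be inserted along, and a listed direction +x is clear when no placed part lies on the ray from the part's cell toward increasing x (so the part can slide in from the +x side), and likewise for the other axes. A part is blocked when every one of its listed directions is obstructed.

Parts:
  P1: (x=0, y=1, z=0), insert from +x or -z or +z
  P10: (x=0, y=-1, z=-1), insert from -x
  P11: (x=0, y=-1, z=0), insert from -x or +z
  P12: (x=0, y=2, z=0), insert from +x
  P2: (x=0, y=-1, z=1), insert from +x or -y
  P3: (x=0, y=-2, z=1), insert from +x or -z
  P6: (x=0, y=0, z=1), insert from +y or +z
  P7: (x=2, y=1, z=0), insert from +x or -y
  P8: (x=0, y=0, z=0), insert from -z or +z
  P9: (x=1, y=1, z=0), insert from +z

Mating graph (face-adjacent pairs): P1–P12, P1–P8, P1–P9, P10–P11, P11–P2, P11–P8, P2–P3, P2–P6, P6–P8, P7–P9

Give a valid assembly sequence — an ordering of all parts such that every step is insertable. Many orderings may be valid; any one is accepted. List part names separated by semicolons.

1. P2@(0, -1, 1) [+x clear] — {P2}
2. P11@(0, -1, 0) [-x clear] — {P11, P2}
3. P8@(0, 0, 0) [-z clear] — {P11, P2, P8}
4. P6@(0, 0, 1) [+y clear] — {P11, P2, P6, P8}
5. P10@(0, -1, -1) [-x clear] — {P10, P11, P2, P6, P8}
6. P3@(0, -2, 1) [+x clear] — {P10, P11, P2, P3, P6, P8}
7. P1@(0, 1, 0) [+x clear] — {P1, P10, P11, P2, P3, P6, P8}
8. P9@(1, 1, 0) [+z clear] — {P1, P10, P11, P2, P3, P6, P8, P9}
9. P12@(0, 2, 0) [+x clear] — {P1, P10, P11, P12, P2, P3, P6, P8, P9}
10. P7@(2, 1, 0) [+x clear] — {P1, P10, P11, P12, P2, P3, P6, P7, P8, P9}

P2; P11; P8; P6; P10; P3; P1; P9; P12; P7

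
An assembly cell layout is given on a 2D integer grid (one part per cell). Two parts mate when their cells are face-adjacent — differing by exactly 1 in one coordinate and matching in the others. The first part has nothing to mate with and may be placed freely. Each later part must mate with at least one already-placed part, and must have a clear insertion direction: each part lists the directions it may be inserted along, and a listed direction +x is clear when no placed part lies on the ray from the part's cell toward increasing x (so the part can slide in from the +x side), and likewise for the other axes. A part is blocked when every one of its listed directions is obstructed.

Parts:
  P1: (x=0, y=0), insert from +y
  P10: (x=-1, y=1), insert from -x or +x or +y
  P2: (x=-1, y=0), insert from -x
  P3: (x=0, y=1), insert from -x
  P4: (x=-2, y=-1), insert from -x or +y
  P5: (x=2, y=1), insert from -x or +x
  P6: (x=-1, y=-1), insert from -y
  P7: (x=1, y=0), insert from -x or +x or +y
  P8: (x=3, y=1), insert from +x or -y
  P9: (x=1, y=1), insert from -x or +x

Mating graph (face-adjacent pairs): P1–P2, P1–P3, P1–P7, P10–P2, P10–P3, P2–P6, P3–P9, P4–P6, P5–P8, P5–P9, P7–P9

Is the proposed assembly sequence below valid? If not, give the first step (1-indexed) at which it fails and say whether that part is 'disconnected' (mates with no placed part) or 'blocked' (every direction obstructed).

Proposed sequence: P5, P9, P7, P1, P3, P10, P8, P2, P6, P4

Valid

1. P5@(2, 1) [-x clear] — {P5}
2. P9@(1, 1) [-x clear] — {P5, P9}
3. P7@(1, 0) [-x clear] — {P5, P7, P9}
4. P1@(0, 0) [+y clear] — {P1, P5, P7, P9}
5. P3@(0, 1) [-x clear] — {P1, P3, P5, P7, P9}
6. P10@(-1, 1) [-x clear] — {P1, P10, P3, P5, P7, P9}
7. P8@(3, 1) [+x clear] — {P1, P10, P3, P5, P7, P8, P9}
8. P2@(-1, 0) [-x clear] — {P1, P10, P2, P3, P5, P7, P8, P9}
9. P6@(-1, -1) [-y clear] — {P1, P10, P2, P3, P5, P6, P7, P8, P9}
10. P4@(-2, -1) [-x clear] — {P1, P10, P2, P3, P4, P5, P6, P7, P8, P9}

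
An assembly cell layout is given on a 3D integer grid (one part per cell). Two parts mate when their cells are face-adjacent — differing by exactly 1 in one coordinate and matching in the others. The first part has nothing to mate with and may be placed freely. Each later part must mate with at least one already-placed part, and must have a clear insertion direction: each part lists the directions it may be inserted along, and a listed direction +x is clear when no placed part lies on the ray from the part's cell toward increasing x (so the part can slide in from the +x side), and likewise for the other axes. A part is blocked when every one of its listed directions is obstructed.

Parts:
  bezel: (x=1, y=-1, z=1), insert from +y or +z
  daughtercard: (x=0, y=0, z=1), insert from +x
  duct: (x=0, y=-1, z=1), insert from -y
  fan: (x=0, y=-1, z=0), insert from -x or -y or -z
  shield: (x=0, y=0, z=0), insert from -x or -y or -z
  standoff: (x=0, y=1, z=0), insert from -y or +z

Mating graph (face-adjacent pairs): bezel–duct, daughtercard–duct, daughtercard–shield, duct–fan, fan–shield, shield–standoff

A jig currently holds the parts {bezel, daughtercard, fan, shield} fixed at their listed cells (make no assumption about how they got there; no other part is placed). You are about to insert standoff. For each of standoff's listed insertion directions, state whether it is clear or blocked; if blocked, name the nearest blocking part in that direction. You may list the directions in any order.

+z: clear; -y: blocked by shield

-y: nearest on ray is shield@(0, 0, 0) ⇒ blocked
+z: ray from standoff(0, 1, 0) has no placed part ⇒ clear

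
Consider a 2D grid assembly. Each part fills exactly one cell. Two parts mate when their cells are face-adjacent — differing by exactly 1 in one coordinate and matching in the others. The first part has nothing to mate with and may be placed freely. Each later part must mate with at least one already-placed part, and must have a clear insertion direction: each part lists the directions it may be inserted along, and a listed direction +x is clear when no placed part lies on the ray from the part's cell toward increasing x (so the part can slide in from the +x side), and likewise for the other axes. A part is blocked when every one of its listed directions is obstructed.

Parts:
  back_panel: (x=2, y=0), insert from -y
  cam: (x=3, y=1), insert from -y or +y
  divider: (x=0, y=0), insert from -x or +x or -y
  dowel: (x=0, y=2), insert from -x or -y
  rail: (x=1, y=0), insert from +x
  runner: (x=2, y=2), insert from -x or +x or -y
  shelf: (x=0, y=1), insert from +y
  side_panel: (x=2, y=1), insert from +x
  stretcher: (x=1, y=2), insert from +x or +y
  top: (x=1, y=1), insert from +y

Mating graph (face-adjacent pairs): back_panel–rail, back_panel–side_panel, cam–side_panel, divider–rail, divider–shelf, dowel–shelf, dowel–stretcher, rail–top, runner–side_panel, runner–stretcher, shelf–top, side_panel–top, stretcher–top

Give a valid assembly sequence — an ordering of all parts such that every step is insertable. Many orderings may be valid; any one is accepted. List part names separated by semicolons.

1. rail@(1, 0) [+x clear] — {rail}
2. top@(1, 1) [+y clear] — {rail, top}
3. shelf@(0, 1) [+y clear] — {rail, shelf, top}
4. divider@(0, 0) [-x clear] — {divider, rail, shelf, top}
5. dowel@(0, 2) [-x clear] — {divider, dowel, rail, shelf, top}
6. side_panel@(2, 1) [+x clear] — {divider, dowel, rail, shelf, side_panel, top}
7. cam@(3, 1) [-y clear] — {cam, divider, dowel, rail, shelf, side_panel, top}
8. stretcher@(1, 2) [+x clear] — {cam, divider, dowel, rail, shelf, side_panel, stretcher, top}
9. back_panel@(2, 0) [-y clear] — {back_panel, cam, divider, dowel, rail, shelf, side_panel, stretcher, top}
10. runner@(2, 2) [+x clear] — {back_panel, cam, divider, dowel, rail, runner, shelf, side_panel, stretcher, top}

rail; top; shelf; divider; dowel; side_panel; cam; stretcher; back_panel; runner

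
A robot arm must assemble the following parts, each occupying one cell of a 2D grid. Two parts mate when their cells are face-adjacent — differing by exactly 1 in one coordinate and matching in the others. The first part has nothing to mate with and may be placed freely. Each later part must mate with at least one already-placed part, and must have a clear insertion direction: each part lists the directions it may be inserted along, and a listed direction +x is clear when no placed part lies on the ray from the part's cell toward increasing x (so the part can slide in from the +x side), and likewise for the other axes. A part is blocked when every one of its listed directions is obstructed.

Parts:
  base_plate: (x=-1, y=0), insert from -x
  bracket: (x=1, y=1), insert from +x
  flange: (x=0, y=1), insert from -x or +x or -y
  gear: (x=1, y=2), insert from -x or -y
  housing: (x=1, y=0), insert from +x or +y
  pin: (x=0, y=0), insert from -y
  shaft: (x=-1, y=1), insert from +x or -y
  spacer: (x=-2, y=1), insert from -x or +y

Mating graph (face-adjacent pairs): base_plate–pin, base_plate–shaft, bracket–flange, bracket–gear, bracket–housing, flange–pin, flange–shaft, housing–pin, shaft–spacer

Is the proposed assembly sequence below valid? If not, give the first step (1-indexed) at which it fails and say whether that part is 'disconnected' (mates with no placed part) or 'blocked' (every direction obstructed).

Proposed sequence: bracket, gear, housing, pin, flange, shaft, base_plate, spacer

Valid

1. bracket@(1, 1) [+x clear] — {bracket}
2. gear@(1, 2) [-x clear] — {bracket, gear}
3. housing@(1, 0) [+x clear] — {bracket, gear, housing}
4. pin@(0, 0) [-y clear] — {bracket, gear, housing, pin}
5. flange@(0, 1) [-x clear] — {bracket, flange, gear, housing, pin}
6. shaft@(-1, 1) [-y clear] — {bracket, flange, gear, housing, pin, shaft}
7. base_plate@(-1, 0) [-x clear] — {base_plate, bracket, flange, gear, housing, pin, shaft}
8. spacer@(-2, 1) [-x clear] — {base_plate, bracket, flange, gear, housing, pin, shaft, spacer}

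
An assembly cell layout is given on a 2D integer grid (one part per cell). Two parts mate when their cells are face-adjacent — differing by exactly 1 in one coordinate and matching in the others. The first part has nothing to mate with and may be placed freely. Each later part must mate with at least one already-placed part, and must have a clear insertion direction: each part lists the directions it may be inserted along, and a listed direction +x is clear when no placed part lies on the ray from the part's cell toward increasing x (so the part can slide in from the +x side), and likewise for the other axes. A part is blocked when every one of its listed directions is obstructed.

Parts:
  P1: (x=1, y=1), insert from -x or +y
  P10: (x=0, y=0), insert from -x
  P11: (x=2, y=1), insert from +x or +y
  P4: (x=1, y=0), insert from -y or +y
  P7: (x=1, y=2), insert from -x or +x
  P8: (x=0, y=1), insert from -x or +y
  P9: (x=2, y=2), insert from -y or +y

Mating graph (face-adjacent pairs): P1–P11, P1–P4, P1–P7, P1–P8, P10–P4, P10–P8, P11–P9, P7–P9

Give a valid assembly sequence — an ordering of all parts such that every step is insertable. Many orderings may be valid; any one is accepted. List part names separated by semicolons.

P9; P11; P1; P4; P10; P8; P7

1. P9@(2, 2) [-y clear] — {P9}
2. P11@(2, 1) [+x clear] — {P11, P9}
3. P1@(1, 1) [-x clear] — {P1, P11, P9}
4. P4@(1, 0) [-y clear] — {P1, P11, P4, P9}
5. P10@(0, 0) [-x clear] — {P1, P10, P11, P4, P9}
6. P8@(0, 1) [-x clear] — {P1, P10, P11, P4, P8, P9}
7. P7@(1, 2) [-x clear] — {P1, P10, P11, P4, P7, P8, P9}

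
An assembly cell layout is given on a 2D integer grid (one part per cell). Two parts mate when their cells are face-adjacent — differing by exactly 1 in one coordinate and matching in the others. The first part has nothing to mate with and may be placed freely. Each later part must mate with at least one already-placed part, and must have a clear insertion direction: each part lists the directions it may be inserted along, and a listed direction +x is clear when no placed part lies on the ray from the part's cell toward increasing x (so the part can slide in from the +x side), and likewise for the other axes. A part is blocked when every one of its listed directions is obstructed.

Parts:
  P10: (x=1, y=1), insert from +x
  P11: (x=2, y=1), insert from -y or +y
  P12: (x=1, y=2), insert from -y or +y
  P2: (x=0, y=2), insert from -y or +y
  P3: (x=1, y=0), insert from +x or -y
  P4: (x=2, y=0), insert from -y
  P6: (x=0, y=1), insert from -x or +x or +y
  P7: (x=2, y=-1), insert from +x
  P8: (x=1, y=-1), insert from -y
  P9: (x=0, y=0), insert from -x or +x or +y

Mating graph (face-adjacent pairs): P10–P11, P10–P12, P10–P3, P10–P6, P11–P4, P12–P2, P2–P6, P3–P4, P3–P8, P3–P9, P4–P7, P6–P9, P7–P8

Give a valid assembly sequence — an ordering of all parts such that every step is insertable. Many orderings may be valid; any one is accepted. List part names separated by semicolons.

1. P9@(0, 0) [-x clear] — {P9}
2. P3@(1, 0) [+x clear] — {P3, P9}
3. P4@(2, 0) [-y clear] — {P3, P4, P9}
4. P10@(1, 1) [+x clear] — {P10, P3, P4, P9}
5. P7@(2, -1) [+x clear] — {P10, P3, P4, P7, P9}
6. P8@(1, -1) [-y clear] — {P10, P3, P4, P7, P8, P9}
7. P11@(2, 1) [+y clear] — {P10, P11, P3, P4, P7, P8, P9}
8. P12@(1, 2) [+y clear] — {P10, P11, P12, P3, P4, P7, P8, P9}
9. P2@(0, 2) [+y clear] — {P10, P11, P12, P2, P3, P4, P7, P8, P9}
10. P6@(0, 1) [-x clear] — {P10, P11, P12, P2, P3, P4, P6, P7, P8, P9}

P9; P3; P4; P10; P7; P8; P11; P12; P2; P6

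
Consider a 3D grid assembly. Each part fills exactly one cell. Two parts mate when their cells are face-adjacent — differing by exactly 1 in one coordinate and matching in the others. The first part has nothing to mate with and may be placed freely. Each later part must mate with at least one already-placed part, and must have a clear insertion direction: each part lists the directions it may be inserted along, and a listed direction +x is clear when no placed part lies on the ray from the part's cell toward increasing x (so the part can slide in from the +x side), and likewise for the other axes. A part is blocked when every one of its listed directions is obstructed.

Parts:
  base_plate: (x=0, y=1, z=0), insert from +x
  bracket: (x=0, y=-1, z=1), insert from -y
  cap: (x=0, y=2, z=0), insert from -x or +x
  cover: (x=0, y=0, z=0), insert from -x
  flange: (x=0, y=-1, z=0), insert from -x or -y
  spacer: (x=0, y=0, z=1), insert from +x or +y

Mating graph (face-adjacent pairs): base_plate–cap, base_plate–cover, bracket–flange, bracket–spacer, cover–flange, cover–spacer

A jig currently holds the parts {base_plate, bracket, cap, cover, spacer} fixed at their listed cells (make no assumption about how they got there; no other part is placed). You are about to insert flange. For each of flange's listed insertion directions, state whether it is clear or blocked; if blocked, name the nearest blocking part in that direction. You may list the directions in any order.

-x: clear; -y: clear

-x: ray from flange(0, -1, 0) has no placed part ⇒ clear
-y: ray from flange(0, -1, 0) has no placed part ⇒ clear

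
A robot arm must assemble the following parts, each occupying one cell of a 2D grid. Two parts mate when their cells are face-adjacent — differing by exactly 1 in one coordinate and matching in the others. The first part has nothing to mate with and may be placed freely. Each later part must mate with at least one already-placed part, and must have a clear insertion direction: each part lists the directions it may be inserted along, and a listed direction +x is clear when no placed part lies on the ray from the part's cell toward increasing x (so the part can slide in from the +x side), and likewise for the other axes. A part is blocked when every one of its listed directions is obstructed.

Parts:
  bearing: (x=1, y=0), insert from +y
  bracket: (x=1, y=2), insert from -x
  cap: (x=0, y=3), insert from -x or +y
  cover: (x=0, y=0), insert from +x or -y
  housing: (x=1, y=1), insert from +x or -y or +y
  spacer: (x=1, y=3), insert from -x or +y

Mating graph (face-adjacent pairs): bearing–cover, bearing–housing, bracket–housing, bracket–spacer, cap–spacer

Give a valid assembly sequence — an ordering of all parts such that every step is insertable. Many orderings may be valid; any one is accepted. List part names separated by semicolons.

cover; bearing; housing; bracket; spacer; cap

1. cover@(0, 0) [+x clear] — {cover}
2. bearing@(1, 0) [+y clear] — {bearing, cover}
3. housing@(1, 1) [+x clear] — {bearing, cover, housing}
4. bracket@(1, 2) [-x clear] — {bearing, bracket, cover, housing}
5. spacer@(1, 3) [-x clear] — {bearing, bracket, cover, housing, spacer}
6. cap@(0, 3) [-x clear] — {bearing, bracket, cap, cover, housing, spacer}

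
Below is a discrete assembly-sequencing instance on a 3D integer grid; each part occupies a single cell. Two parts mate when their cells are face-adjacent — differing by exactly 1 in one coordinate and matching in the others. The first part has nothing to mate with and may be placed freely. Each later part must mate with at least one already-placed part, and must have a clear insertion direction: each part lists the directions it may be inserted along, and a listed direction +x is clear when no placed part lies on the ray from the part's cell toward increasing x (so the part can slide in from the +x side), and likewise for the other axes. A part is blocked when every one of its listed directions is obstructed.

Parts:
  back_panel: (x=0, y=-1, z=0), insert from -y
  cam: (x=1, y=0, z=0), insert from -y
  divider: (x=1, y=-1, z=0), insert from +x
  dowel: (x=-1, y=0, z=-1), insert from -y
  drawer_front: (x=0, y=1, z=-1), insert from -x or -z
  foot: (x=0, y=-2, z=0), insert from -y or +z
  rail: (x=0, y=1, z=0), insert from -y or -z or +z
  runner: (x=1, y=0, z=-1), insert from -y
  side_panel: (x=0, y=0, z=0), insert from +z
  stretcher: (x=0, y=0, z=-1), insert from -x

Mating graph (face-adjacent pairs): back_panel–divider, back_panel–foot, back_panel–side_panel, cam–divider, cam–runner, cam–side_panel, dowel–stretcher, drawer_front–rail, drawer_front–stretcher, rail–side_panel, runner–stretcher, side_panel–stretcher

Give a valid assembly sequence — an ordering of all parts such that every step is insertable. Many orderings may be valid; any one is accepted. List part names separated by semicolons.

back_panel; foot; side_panel; rail; cam; runner; divider; stretcher; dowel; drawer_front

1. back_panel@(0, -1, 0) [-y clear] — {back_panel}
2. foot@(0, -2, 0) [-y clear] — {back_panel, foot}
3. side_panel@(0, 0, 0) [+z clear] — {back_panel, foot, side_panel}
4. rail@(0, 1, 0) [-z clear] — {back_panel, foot, rail, side_panel}
5. cam@(1, 0, 0) [-y clear] — {back_panel, cam, foot, rail, side_panel}
6. runner@(1, 0, -1) [-y clear] — {back_panel, cam, foot, rail, runner, side_panel}
7. divider@(1, -1, 0) [+x clear] — {back_panel, cam, divider, foot, rail, runner, side_panel}
8. stretcher@(0, 0, -1) [-x clear] — {back_panel, cam, divider, foot, rail, runner, side_panel, stretcher}
9. dowel@(-1, 0, -1) [-y clear] — {back_panel, cam, divider, dowel, foot, rail, runner, side_panel, stretcher}
10. drawer_front@(0, 1, -1) [-x clear] — {back_panel, cam, divider, dowel, drawer_front, foot, rail, runner, side_panel, stretcher}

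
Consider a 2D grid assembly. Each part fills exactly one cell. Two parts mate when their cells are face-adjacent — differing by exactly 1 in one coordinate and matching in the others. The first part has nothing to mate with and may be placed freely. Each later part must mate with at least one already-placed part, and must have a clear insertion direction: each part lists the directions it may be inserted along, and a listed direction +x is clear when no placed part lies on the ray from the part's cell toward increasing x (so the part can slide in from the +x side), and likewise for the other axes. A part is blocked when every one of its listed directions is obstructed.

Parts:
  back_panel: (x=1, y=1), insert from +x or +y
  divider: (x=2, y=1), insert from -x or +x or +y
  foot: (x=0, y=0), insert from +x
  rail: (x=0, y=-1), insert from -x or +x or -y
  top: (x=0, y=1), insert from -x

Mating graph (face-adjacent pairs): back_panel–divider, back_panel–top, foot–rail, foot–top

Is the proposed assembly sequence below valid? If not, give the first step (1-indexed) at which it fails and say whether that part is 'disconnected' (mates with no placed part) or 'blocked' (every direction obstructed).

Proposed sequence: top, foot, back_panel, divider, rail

Valid

1. top@(0, 1) [-x clear] — {top}
2. foot@(0, 0) [+x clear] — {foot, top}
3. back_panel@(1, 1) [+x clear] — {back_panel, foot, top}
4. divider@(2, 1) [+x clear] — {back_panel, divider, foot, top}
5. rail@(0, -1) [-x clear] — {back_panel, divider, foot, rail, top}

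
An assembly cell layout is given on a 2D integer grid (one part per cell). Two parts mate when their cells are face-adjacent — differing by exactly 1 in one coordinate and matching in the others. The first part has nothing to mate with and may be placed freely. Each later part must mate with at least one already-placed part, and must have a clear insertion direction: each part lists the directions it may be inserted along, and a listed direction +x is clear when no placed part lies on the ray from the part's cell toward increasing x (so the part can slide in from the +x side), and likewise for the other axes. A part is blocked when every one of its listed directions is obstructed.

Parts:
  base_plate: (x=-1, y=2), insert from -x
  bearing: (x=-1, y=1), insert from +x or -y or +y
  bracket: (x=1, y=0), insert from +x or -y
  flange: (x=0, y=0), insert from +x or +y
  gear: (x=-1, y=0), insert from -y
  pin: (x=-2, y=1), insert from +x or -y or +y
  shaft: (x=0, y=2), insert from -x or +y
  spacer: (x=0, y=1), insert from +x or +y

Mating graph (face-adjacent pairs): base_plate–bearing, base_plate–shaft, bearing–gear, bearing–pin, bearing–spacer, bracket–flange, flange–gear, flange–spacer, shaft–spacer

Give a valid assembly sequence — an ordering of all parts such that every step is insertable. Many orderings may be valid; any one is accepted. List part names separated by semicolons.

base_plate; bearing; pin; spacer; flange; bracket; gear; shaft

1. base_plate@(-1, 2) [-x clear] — {base_plate}
2. bearing@(-1, 1) [+x clear] — {base_plate, bearing}
3. pin@(-2, 1) [-y clear] — {base_plate, bearing, pin}
4. spacer@(0, 1) [+x clear] — {base_plate, bearing, pin, spacer}
5. flange@(0, 0) [+x clear] — {base_plate, bearing, flange, pin, spacer}
6. bracket@(1, 0) [+x clear] — {base_plate, bearing, bracket, flange, pin, spacer}
7. gear@(-1, 0) [-y clear] — {base_plate, bearing, bracket, flange, gear, pin, spacer}
8. shaft@(0, 2) [+y clear] — {base_plate, bearing, bracket, flange, gear, pin, shaft, spacer}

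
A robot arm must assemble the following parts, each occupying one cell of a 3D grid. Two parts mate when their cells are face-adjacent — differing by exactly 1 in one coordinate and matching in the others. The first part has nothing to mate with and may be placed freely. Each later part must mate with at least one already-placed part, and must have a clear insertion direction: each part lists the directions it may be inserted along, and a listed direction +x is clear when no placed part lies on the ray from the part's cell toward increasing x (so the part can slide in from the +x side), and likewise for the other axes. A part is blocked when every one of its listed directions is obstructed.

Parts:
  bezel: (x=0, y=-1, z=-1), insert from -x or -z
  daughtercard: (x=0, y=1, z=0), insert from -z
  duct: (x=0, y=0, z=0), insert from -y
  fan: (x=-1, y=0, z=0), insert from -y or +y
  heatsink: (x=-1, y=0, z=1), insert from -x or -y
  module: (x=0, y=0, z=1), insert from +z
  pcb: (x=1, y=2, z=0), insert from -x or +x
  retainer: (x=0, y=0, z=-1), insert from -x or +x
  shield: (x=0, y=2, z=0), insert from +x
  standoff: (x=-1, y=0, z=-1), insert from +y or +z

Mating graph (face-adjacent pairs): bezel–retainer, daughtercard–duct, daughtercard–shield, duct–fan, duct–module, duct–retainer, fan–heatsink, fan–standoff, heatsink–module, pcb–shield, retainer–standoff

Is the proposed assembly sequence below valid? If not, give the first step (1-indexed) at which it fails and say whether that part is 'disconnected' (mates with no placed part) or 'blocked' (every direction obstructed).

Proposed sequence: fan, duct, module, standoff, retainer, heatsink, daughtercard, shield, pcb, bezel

Valid

1. fan@(-1, 0, 0) [-y clear] — {fan}
2. duct@(0, 0, 0) [-y clear] — {duct, fan}
3. module@(0, 0, 1) [+z clear] — {duct, fan, module}
4. standoff@(-1, 0, -1) [+y clear] — {duct, fan, module, standoff}
5. retainer@(0, 0, -1) [+x clear] — {duct, fan, module, retainer, standoff}
6. heatsink@(-1, 0, 1) [-x clear] — {duct, fan, heatsink, module, retainer, standoff}
7. daughtercard@(0, 1, 0) [-z clear] — {daughtercard, duct, fan, heatsink, module, retainer, standoff}
8. shield@(0, 2, 0) [+x clear] — {daughtercard, duct, fan, heatsink, module, retainer, shield, standoff}
9. pcb@(1, 2, 0) [+x clear] — {daughtercard, duct, fan, heatsink, module, pcb, retainer, shield, standoff}
10. bezel@(0, -1, -1) [-x clear] — {bezel, daughtercard, duct, fan, heatsink, module, pcb, retainer, shield, standoff}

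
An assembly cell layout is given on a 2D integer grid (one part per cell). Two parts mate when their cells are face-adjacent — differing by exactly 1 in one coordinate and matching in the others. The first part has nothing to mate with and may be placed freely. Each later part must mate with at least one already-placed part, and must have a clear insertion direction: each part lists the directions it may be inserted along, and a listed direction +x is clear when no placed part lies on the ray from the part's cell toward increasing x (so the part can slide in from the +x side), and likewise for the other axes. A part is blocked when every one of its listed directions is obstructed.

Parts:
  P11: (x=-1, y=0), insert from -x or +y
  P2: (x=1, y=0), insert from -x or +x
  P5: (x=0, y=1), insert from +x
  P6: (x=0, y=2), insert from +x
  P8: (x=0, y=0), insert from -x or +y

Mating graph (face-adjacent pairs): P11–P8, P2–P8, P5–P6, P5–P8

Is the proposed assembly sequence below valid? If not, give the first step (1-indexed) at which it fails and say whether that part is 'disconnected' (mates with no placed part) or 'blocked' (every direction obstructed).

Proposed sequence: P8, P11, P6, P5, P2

Invalid at step 3 (disconnected)

1. P8@(0, 0) [-x clear] — {P8}
2. P11@(-1, 0) [-x clear] — {P11, P8}
3. P6@(0, 2) — no placed neighbour ⇒ disconnected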